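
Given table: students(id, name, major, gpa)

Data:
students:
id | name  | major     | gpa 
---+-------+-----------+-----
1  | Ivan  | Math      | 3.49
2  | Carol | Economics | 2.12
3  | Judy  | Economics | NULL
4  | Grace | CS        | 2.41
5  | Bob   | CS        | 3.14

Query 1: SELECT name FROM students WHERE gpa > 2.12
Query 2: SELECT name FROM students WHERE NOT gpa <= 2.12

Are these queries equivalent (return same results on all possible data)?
Yes, equivalent

Both queries return: [('Bob',), ('Grace',), ('Ivan',)]

Reason: Both filter gpa > 2.12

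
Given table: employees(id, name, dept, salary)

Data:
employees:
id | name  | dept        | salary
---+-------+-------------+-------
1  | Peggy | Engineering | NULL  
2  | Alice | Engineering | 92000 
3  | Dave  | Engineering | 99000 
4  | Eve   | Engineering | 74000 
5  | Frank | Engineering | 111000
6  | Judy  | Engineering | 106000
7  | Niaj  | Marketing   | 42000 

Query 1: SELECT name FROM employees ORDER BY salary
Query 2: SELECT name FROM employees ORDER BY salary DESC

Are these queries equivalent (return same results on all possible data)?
No, not equivalent

Query 1 returns: [('Peggy',), ('Niaj',), ('Eve',), ('Alice',), ('Dave',), ('Judy',), ('Frank',)]
Query 2 returns: [('Frank',), ('Judy',), ('Dave',), ('Alice',), ('Eve',), ('Niaj',), ('Peggy',)]

Reason: ASC vs DESC gives opposite ordering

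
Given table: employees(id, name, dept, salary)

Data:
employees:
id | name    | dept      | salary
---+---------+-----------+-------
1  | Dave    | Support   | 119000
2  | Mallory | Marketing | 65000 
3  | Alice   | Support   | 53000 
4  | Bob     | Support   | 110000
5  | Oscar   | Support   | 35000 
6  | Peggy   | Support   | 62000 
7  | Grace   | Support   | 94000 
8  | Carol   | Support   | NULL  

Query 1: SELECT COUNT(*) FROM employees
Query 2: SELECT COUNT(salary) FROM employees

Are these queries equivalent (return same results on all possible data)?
No, not equivalent

Query 1 returns: [(8,)]
Query 2 returns: [(7,)]

Reason: COUNT(*) includes NULLs, COUNT(column) excludes them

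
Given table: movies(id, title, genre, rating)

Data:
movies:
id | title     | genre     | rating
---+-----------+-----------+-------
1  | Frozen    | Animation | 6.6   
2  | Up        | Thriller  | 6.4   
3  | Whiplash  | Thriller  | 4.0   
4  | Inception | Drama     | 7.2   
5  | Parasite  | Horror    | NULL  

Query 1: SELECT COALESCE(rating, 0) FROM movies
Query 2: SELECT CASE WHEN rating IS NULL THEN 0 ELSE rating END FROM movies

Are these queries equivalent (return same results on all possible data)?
Yes, equivalent

Both queries return: [(0,), (4.0,), (6.4,), (6.6,), (7.2,)]

Reason: COALESCE vs CASE for NULL handling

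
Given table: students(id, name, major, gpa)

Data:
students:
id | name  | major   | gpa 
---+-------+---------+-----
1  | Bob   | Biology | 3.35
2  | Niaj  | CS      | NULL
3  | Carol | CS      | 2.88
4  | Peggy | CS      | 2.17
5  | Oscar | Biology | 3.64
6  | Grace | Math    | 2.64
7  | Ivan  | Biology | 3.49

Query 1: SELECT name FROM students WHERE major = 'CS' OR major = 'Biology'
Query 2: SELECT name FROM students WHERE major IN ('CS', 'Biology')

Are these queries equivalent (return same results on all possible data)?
Yes, equivalent

Both queries return: [('Bob',), ('Carol',), ('Ivan',), ('Niaj',), ('Oscar',), ('Peggy',)]

Reason: OR vs IN are equivalent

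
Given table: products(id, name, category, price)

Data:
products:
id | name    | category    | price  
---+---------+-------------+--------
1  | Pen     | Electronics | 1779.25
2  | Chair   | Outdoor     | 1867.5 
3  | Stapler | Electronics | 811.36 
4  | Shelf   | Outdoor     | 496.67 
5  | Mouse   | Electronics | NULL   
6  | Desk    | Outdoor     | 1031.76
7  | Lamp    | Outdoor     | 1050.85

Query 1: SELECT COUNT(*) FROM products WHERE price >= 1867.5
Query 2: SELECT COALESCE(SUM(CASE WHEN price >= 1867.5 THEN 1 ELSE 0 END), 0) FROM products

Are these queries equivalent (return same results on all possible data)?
Yes, equivalent

Both queries return: [(1,)]

Reason: COUNT with WHERE vs conditional SUM (COALESCE handles empty-table NULL)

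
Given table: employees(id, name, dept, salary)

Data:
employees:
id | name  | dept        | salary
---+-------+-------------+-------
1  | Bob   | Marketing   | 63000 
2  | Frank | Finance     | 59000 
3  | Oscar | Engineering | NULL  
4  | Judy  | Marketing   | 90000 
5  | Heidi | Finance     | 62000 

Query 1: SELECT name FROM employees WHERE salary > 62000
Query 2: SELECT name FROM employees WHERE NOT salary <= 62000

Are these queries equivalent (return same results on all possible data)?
Yes, equivalent

Both queries return: [('Bob',), ('Judy',)]

Reason: Both filter salary > 62000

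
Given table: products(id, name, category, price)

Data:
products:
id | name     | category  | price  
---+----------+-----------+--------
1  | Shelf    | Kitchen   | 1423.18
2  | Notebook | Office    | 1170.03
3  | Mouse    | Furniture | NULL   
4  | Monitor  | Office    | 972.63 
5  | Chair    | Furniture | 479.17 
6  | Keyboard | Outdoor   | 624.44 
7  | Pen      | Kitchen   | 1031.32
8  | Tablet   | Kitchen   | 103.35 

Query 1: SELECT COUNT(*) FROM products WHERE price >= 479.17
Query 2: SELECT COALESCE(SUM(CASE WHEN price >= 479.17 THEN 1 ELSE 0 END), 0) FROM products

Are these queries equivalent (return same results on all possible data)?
Yes, equivalent

Both queries return: [(6,)]

Reason: COUNT with WHERE vs conditional SUM (COALESCE handles empty-table NULL)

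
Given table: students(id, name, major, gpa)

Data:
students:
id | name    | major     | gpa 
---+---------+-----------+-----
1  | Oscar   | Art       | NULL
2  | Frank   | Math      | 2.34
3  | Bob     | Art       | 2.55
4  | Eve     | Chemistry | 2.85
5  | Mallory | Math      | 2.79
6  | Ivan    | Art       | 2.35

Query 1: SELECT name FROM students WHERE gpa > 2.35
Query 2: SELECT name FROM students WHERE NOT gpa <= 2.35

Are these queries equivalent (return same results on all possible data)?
Yes, equivalent

Both queries return: [('Bob',), ('Eve',), ('Mallory',)]

Reason: Both filter gpa > 2.35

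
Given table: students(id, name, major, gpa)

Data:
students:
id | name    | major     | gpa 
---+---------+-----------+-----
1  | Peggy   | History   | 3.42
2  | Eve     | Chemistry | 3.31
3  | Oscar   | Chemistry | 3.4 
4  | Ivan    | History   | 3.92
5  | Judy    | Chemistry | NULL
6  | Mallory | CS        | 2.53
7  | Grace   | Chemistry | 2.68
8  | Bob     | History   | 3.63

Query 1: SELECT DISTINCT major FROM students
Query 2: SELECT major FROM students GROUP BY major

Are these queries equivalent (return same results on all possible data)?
Yes, equivalent

Both queries return: [('CS',), ('Chemistry',), ('History',)]

Reason: Both get unique majors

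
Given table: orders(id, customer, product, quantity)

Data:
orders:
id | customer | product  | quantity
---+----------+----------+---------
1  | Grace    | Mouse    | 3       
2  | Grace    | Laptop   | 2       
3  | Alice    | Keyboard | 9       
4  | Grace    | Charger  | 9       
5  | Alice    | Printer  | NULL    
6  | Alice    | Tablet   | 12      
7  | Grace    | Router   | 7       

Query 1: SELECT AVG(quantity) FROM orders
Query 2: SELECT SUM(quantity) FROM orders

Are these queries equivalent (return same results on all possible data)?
No, not equivalent

Query 1 returns: [(7.0,)]
Query 2 returns: [(42,)]

Reason: AVG vs SUM give different aggregate values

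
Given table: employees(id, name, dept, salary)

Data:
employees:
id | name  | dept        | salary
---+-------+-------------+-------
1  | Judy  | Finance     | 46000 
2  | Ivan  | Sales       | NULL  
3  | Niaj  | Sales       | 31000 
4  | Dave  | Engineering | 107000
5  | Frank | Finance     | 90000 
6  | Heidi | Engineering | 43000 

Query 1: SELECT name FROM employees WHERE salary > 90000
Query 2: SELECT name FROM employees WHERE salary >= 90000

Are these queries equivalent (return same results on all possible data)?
No, not equivalent

Query 1 returns: [('Dave',)]
Query 2 returns: [('Dave',), ('Frank',)]

Reason: > vs >= gives different results when salary = 90000 exists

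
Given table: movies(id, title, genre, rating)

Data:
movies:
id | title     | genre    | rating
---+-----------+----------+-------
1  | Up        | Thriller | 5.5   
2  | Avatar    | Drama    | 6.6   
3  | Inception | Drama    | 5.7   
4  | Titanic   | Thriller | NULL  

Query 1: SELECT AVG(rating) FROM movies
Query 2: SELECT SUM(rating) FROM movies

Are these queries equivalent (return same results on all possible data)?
No, not equivalent

Query 1 returns: [(5.933333333333334,)]
Query 2 returns: [(17.8,)]

Reason: AVG vs SUM give different aggregate values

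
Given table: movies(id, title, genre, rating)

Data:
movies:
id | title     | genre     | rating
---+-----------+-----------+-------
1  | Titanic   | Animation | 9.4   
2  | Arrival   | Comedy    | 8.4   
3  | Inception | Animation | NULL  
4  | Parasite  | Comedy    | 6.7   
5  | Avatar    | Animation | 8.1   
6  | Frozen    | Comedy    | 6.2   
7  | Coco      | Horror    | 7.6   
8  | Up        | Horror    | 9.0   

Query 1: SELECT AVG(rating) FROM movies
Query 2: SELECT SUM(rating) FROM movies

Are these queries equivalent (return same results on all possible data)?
No, not equivalent

Query 1 returns: [(7.914285714285714,)]
Query 2 returns: [(55.4,)]

Reason: AVG vs SUM give different aggregate values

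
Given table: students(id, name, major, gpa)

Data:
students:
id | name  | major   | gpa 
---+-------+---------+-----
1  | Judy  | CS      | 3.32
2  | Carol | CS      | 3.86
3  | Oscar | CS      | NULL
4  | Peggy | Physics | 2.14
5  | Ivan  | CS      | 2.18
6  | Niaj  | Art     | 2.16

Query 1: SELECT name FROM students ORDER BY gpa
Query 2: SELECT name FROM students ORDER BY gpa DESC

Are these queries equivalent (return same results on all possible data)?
No, not equivalent

Query 1 returns: [('Oscar',), ('Peggy',), ('Niaj',), ('Ivan',), ('Judy',), ('Carol',)]
Query 2 returns: [('Carol',), ('Judy',), ('Ivan',), ('Niaj',), ('Peggy',), ('Oscar',)]

Reason: ASC vs DESC gives opposite ordering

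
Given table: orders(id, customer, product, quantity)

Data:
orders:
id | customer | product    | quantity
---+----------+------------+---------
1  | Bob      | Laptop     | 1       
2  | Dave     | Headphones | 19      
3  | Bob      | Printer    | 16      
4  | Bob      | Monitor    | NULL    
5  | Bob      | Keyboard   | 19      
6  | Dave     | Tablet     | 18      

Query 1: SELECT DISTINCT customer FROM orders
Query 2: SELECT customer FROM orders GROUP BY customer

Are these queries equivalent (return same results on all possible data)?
Yes, equivalent

Both queries return: [('Bob',), ('Dave',)]

Reason: Both get unique customers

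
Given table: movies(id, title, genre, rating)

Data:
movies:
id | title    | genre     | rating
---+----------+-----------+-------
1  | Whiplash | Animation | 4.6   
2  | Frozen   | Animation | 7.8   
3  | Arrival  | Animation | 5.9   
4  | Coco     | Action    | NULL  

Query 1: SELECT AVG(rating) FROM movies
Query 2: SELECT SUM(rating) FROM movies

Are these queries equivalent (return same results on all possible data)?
No, not equivalent

Query 1 returns: [(6.1000000000000005,)]
Query 2 returns: [(18.3,)]

Reason: AVG vs SUM give different aggregate values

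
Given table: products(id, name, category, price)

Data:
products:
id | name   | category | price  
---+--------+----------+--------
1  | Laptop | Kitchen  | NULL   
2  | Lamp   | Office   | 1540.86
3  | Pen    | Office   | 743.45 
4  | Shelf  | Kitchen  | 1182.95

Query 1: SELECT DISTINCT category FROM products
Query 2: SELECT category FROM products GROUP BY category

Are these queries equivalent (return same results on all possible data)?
Yes, equivalent

Both queries return: [('Kitchen',), ('Office',)]

Reason: Both get unique categorys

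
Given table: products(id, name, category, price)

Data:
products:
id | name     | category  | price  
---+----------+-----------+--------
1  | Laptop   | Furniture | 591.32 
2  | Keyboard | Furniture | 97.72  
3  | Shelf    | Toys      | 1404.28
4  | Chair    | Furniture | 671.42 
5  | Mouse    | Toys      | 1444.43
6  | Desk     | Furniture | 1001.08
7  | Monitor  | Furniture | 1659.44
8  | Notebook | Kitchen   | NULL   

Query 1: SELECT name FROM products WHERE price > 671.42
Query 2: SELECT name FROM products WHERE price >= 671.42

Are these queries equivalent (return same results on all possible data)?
No, not equivalent

Query 1 returns: [('Shelf',), ('Mouse',), ('Desk',), ('Monitor',)]
Query 2 returns: [('Shelf',), ('Chair',), ('Mouse',), ('Desk',), ('Monitor',)]

Reason: > vs >= gives different results when price = 671.42 exists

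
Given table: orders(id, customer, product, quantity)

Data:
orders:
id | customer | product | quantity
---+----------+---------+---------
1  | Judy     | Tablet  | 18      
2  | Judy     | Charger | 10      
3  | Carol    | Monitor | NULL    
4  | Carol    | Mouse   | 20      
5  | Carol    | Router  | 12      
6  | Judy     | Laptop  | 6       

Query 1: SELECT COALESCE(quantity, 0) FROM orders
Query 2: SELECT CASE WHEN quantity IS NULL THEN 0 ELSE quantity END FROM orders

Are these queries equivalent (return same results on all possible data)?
Yes, equivalent

Both queries return: [(0,), (6,), (10,), (12,), (18,), (20,)]

Reason: COALESCE vs CASE for NULL handling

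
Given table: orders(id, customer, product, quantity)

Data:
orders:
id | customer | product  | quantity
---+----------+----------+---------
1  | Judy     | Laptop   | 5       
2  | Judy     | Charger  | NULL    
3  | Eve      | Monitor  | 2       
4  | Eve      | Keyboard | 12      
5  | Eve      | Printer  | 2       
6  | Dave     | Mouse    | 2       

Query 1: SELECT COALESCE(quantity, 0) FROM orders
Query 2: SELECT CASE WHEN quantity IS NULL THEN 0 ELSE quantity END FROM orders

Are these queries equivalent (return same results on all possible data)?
Yes, equivalent

Both queries return: [(0,), (2,), (2,), (2,), (5,), (12,)]

Reason: COALESCE vs CASE for NULL handling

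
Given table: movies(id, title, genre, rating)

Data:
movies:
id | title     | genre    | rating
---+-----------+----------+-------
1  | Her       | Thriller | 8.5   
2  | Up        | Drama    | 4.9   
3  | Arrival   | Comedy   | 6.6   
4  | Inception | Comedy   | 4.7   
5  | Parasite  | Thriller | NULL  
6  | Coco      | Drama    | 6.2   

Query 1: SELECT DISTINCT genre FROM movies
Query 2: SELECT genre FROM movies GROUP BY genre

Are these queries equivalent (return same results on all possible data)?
Yes, equivalent

Both queries return: [('Comedy',), ('Drama',), ('Thriller',)]

Reason: Both get unique genres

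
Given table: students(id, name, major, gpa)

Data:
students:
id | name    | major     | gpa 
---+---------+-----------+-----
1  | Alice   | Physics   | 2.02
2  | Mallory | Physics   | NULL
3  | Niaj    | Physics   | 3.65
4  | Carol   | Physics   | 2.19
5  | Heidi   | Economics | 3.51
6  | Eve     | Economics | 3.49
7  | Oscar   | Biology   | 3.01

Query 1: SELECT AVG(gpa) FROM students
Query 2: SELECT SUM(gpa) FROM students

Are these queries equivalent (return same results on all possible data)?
No, not equivalent

Query 1 returns: [(2.9783333333333335,)]
Query 2 returns: [(17.87,)]

Reason: AVG vs SUM give different aggregate values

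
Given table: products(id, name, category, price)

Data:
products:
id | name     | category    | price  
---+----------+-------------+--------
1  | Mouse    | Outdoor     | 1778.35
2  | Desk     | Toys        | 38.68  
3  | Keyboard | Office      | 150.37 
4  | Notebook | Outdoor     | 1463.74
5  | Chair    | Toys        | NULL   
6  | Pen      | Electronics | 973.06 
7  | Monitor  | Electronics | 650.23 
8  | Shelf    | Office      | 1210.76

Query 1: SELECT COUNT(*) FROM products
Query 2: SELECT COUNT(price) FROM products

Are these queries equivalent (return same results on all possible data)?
No, not equivalent

Query 1 returns: [(8,)]
Query 2 returns: [(7,)]

Reason: COUNT(*) includes NULLs, COUNT(column) excludes them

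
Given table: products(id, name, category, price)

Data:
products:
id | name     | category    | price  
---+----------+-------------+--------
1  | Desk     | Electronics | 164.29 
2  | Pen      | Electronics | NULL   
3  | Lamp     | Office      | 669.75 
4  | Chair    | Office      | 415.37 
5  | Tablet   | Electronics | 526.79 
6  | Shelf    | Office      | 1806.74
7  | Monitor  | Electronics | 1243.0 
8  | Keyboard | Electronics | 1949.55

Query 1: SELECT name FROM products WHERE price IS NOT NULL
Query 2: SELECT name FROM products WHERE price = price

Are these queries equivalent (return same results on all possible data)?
Yes, equivalent

Both queries return: [('Chair',), ('Desk',), ('Keyboard',), ('Lamp',), ('Monitor',), ('Shelf',), ('Tablet',)]

Reason: IS NOT NULL vs self-equality (both exclude NULLs)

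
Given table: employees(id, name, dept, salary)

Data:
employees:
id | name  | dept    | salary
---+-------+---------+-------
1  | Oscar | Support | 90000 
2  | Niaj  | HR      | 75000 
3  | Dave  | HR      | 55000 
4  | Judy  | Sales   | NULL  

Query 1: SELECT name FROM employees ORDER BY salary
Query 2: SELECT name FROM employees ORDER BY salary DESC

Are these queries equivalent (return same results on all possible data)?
No, not equivalent

Query 1 returns: [('Judy',), ('Dave',), ('Niaj',), ('Oscar',)]
Query 2 returns: [('Oscar',), ('Niaj',), ('Dave',), ('Judy',)]

Reason: ASC vs DESC gives opposite ordering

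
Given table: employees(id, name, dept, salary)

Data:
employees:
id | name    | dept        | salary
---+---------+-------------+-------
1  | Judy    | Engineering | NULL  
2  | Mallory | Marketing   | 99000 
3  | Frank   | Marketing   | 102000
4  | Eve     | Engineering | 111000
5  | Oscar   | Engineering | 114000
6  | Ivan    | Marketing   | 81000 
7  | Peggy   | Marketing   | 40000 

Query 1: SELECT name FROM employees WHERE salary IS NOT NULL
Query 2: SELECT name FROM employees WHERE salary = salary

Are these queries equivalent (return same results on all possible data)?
Yes, equivalent

Both queries return: [('Eve',), ('Frank',), ('Ivan',), ('Mallory',), ('Oscar',), ('Peggy',)]

Reason: IS NOT NULL vs self-equality (both exclude NULLs)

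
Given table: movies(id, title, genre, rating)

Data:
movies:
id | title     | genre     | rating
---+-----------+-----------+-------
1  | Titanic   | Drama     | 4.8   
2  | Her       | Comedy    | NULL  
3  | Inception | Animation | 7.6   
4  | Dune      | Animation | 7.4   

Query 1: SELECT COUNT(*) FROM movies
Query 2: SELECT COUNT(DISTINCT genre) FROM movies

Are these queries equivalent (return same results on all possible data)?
No, not equivalent

Query 1 returns: [(4,)]
Query 2 returns: [(3,)]

Reason: COUNT(*) counts rows, COUNT(DISTINCT genre) counts unique genres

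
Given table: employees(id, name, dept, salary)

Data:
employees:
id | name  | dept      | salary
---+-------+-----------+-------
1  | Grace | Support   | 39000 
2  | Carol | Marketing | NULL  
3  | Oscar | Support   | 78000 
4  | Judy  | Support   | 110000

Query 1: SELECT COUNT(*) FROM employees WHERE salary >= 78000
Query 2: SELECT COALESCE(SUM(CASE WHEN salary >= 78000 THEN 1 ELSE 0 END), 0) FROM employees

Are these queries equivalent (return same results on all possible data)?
Yes, equivalent

Both queries return: [(2,)]

Reason: COUNT with WHERE vs conditional SUM (COALESCE handles empty-table NULL)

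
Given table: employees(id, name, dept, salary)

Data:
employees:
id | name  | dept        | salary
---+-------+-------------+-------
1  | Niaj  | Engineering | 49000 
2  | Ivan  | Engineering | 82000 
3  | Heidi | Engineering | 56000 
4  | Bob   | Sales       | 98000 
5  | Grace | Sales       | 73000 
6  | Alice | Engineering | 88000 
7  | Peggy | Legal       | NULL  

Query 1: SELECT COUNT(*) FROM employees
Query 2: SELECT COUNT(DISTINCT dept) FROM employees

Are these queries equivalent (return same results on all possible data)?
No, not equivalent

Query 1 returns: [(7,)]
Query 2 returns: [(3,)]

Reason: COUNT(*) counts rows, COUNT(DISTINCT dept) counts unique depts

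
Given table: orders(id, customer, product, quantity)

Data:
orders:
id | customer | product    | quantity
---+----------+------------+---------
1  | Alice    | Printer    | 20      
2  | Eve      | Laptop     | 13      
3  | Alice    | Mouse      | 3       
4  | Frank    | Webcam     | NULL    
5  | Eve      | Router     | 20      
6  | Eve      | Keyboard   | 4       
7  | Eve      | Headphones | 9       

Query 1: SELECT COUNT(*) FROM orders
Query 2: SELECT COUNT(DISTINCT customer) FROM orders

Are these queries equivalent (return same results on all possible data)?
No, not equivalent

Query 1 returns: [(7,)]
Query 2 returns: [(3,)]

Reason: COUNT(*) counts rows, COUNT(DISTINCT customer) counts unique customers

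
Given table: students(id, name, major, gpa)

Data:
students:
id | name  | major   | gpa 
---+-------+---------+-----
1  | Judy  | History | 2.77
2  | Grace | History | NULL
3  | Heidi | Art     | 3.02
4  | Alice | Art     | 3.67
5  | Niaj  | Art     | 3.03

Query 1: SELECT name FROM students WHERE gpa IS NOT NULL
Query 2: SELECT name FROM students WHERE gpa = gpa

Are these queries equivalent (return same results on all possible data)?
Yes, equivalent

Both queries return: [('Alice',), ('Heidi',), ('Judy',), ('Niaj',)]

Reason: IS NOT NULL vs self-equality (both exclude NULLs)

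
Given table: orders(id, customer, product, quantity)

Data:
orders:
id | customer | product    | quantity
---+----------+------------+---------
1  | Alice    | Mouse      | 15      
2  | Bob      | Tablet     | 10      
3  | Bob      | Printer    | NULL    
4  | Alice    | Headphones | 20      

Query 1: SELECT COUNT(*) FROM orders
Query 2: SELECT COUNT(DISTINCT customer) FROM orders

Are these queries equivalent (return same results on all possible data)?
No, not equivalent

Query 1 returns: [(4,)]
Query 2 returns: [(2,)]

Reason: COUNT(*) counts rows, COUNT(DISTINCT customer) counts unique customers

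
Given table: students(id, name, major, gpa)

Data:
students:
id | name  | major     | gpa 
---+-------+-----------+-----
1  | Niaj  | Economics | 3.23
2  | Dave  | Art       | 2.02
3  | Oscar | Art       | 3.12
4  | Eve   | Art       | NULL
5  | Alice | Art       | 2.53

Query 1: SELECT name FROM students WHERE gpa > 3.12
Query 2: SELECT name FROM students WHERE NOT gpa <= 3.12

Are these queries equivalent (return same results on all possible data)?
Yes, equivalent

Both queries return: [('Niaj',)]

Reason: Both filter gpa > 3.12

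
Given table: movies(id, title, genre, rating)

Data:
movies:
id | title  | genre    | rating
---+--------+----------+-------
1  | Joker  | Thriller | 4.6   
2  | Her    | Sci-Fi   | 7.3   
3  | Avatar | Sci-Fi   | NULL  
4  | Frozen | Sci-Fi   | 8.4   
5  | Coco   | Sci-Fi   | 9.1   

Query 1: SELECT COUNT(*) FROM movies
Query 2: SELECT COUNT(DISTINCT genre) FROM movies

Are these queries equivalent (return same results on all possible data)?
No, not equivalent

Query 1 returns: [(5,)]
Query 2 returns: [(2,)]

Reason: COUNT(*) counts rows, COUNT(DISTINCT genre) counts unique genres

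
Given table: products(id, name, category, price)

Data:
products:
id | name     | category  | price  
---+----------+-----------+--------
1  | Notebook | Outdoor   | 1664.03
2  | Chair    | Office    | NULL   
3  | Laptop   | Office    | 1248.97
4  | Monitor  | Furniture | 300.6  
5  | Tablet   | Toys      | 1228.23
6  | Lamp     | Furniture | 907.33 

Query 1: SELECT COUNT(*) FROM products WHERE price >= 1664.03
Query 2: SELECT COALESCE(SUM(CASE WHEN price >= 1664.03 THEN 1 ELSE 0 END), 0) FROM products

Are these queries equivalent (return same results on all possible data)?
Yes, equivalent

Both queries return: [(1,)]

Reason: COUNT with WHERE vs conditional SUM (COALESCE handles empty-table NULL)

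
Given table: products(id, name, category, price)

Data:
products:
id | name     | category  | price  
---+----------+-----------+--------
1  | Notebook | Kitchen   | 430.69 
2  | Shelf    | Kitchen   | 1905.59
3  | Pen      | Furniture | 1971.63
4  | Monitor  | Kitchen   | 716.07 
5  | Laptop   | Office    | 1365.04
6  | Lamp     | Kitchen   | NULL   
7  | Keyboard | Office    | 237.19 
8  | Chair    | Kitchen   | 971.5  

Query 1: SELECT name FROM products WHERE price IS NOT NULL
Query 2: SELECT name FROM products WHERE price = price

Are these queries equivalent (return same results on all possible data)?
Yes, equivalent

Both queries return: [('Chair',), ('Keyboard',), ('Laptop',), ('Monitor',), ('Notebook',), ('Pen',), ('Shelf',)]

Reason: IS NOT NULL vs self-equality (both exclude NULLs)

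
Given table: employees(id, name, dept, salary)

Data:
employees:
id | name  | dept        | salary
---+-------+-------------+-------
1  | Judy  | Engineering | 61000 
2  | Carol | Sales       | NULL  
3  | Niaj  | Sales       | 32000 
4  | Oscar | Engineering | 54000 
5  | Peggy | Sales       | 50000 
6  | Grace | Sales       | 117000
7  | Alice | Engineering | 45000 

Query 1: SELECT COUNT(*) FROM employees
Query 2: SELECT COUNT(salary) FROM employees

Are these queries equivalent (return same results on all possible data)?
No, not equivalent

Query 1 returns: [(7,)]
Query 2 returns: [(6,)]

Reason: COUNT(*) includes NULLs, COUNT(column) excludes them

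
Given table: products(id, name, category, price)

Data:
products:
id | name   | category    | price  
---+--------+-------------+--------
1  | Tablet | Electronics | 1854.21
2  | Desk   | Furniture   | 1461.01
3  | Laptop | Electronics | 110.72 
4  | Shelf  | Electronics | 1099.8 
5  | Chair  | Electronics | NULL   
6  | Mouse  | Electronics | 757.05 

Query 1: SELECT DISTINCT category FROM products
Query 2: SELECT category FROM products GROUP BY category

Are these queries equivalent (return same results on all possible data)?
Yes, equivalent

Both queries return: [('Electronics',), ('Furniture',)]

Reason: Both get unique categorys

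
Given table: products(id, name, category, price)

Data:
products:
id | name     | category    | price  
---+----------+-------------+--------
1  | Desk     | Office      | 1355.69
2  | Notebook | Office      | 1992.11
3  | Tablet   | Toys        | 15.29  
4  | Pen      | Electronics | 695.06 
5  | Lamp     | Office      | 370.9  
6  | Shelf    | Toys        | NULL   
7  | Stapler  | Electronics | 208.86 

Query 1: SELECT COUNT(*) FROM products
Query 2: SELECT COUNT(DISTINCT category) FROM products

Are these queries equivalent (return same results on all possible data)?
No, not equivalent

Query 1 returns: [(7,)]
Query 2 returns: [(3,)]

Reason: COUNT(*) counts rows, COUNT(DISTINCT category) counts unique categorys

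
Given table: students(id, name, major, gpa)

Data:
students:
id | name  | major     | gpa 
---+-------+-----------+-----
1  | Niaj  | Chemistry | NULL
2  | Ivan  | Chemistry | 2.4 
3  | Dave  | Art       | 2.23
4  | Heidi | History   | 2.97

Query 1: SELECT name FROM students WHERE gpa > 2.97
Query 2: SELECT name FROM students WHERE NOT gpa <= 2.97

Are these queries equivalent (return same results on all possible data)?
Yes, equivalent

Both queries return: []

Reason: Both filter gpa > 2.97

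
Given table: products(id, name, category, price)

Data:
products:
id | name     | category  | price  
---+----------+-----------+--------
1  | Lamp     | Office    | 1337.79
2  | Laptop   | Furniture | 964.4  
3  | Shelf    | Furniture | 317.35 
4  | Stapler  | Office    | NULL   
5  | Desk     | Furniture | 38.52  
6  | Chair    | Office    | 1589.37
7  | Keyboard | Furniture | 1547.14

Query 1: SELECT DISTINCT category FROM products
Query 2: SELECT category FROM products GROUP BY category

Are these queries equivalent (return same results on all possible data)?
Yes, equivalent

Both queries return: [('Furniture',), ('Office',)]

Reason: Both get unique categorys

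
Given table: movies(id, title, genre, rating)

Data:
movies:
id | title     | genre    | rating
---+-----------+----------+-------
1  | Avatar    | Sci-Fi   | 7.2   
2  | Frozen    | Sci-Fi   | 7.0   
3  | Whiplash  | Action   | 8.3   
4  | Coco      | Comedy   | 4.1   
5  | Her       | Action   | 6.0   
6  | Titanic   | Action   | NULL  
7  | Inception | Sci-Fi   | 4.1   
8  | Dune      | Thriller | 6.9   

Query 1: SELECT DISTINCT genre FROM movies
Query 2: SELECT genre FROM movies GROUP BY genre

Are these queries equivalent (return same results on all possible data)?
Yes, equivalent

Both queries return: [('Action',), ('Comedy',), ('Sci-Fi',), ('Thriller',)]

Reason: Both get unique genres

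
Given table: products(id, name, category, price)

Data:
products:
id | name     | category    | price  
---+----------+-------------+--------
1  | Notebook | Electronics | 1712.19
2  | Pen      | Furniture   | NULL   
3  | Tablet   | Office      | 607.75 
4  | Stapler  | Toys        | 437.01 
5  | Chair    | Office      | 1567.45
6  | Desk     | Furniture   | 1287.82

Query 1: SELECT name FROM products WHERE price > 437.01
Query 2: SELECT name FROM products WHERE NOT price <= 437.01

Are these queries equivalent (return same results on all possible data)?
Yes, equivalent

Both queries return: [('Chair',), ('Desk',), ('Notebook',), ('Tablet',)]

Reason: Both filter price > 437.01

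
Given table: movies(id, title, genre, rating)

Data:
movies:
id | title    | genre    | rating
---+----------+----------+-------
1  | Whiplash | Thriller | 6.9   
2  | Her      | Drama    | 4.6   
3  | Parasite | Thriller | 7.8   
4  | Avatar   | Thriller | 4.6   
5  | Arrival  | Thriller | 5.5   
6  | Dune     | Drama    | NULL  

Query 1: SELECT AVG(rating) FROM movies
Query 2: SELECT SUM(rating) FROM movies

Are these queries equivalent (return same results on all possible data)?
No, not equivalent

Query 1 returns: [(5.88,)]
Query 2 returns: [(29.4,)]

Reason: AVG vs SUM give different aggregate values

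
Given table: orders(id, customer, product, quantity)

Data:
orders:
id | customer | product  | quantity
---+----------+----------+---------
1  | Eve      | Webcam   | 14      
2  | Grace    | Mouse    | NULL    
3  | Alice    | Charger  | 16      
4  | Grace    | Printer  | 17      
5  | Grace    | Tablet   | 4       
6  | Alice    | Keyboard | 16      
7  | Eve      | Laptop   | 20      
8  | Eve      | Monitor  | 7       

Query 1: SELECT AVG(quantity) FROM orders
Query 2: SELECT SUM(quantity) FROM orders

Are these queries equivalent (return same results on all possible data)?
No, not equivalent

Query 1 returns: [(13.428571428571429,)]
Query 2 returns: [(94,)]

Reason: AVG vs SUM give different aggregate values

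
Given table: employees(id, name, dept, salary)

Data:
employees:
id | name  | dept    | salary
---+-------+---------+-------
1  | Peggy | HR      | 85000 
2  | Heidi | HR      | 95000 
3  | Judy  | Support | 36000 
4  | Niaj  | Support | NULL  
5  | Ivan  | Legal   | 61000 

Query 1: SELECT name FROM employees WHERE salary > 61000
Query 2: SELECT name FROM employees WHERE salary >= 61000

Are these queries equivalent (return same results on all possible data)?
No, not equivalent

Query 1 returns: [('Peggy',), ('Heidi',)]
Query 2 returns: [('Peggy',), ('Heidi',), ('Ivan',)]

Reason: > vs >= gives different results when salary = 61000 exists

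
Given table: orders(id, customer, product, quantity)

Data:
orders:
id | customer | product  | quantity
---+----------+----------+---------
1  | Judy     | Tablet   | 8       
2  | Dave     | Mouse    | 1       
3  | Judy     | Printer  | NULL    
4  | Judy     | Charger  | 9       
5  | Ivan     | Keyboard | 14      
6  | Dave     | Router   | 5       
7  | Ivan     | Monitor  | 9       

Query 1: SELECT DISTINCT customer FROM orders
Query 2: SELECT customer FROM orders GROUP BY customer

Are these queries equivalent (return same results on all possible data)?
Yes, equivalent

Both queries return: [('Dave',), ('Ivan',), ('Judy',)]

Reason: Both get unique customers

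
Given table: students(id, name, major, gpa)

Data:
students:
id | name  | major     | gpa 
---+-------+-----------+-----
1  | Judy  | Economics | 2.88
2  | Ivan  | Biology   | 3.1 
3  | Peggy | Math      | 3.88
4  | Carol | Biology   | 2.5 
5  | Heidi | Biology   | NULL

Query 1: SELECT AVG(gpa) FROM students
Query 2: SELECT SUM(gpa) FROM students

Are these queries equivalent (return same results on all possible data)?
No, not equivalent

Query 1 returns: [(3.09,)]
Query 2 returns: [(12.36,)]

Reason: AVG vs SUM give different aggregate values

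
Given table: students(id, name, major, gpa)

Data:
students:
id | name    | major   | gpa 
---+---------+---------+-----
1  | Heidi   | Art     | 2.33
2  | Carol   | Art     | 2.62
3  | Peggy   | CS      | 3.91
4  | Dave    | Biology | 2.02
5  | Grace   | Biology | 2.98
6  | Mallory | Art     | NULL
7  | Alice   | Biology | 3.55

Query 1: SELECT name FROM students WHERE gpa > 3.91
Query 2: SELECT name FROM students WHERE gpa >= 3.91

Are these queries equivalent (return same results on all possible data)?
No, not equivalent

Query 1 returns: []
Query 2 returns: [('Peggy',)]

Reason: > vs >= gives different results when gpa = 3.91 exists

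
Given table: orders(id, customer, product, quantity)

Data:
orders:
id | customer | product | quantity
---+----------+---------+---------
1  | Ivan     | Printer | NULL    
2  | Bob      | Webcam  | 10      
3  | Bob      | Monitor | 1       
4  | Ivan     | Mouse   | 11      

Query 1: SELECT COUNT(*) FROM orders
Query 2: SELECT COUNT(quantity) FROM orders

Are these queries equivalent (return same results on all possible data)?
No, not equivalent

Query 1 returns: [(4,)]
Query 2 returns: [(3,)]

Reason: COUNT(*) includes NULLs, COUNT(column) excludes them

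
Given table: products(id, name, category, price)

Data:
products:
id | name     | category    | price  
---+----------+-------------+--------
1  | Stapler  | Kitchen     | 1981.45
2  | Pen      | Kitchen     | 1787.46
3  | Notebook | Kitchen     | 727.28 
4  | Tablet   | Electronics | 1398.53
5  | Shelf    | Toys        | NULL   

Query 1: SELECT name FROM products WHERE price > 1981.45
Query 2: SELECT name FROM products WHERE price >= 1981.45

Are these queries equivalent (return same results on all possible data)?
No, not equivalent

Query 1 returns: []
Query 2 returns: [('Stapler',)]

Reason: > vs >= gives different results when price = 1981.45 exists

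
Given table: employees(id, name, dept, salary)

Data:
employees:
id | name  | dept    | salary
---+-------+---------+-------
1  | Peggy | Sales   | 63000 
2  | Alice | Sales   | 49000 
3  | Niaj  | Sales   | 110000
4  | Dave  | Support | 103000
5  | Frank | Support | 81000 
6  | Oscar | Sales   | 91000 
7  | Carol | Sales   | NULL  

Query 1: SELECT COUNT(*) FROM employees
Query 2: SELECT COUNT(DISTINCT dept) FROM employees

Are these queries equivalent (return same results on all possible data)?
No, not equivalent

Query 1 returns: [(7,)]
Query 2 returns: [(2,)]

Reason: COUNT(*) counts rows, COUNT(DISTINCT dept) counts unique depts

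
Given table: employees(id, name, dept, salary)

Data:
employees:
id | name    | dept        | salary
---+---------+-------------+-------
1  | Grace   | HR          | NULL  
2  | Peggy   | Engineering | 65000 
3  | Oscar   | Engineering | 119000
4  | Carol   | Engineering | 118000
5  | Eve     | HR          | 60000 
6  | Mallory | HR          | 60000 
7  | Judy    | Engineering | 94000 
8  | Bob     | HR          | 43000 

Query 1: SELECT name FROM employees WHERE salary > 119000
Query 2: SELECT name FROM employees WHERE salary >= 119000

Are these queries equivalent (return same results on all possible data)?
No, not equivalent

Query 1 returns: []
Query 2 returns: [('Oscar',)]

Reason: > vs >= gives different results when salary = 119000 exists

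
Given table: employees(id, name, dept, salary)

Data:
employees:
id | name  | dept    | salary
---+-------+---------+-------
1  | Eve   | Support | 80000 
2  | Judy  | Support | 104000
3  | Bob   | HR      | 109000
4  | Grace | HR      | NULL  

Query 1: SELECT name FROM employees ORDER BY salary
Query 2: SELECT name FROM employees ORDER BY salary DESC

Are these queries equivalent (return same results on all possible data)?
No, not equivalent

Query 1 returns: [('Grace',), ('Eve',), ('Judy',), ('Bob',)]
Query 2 returns: [('Bob',), ('Judy',), ('Eve',), ('Grace',)]

Reason: ASC vs DESC gives opposite ordering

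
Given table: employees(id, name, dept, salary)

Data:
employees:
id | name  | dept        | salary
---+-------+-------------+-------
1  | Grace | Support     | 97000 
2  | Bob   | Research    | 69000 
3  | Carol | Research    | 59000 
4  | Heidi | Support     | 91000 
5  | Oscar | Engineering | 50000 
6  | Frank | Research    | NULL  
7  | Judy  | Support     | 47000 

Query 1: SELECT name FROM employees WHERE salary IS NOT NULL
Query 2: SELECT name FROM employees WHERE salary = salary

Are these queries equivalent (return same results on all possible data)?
Yes, equivalent

Both queries return: [('Bob',), ('Carol',), ('Grace',), ('Heidi',), ('Judy',), ('Oscar',)]

Reason: IS NOT NULL vs self-equality (both exclude NULLs)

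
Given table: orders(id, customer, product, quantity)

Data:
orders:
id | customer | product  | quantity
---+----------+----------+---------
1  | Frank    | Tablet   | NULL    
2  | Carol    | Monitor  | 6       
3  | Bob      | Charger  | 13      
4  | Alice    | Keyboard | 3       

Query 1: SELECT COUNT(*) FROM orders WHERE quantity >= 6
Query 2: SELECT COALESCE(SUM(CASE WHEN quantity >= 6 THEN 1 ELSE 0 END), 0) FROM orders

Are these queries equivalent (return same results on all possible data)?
Yes, equivalent

Both queries return: [(2,)]

Reason: COUNT with WHERE vs conditional SUM (COALESCE handles empty-table NULL)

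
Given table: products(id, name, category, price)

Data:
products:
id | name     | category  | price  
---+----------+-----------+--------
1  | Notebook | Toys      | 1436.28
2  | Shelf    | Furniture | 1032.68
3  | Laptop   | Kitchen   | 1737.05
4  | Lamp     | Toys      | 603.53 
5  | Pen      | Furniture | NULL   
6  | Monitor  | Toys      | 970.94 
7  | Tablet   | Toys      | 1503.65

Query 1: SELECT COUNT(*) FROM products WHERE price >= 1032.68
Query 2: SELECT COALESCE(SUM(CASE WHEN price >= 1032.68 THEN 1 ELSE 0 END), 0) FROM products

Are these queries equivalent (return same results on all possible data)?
Yes, equivalent

Both queries return: [(4,)]

Reason: COUNT with WHERE vs conditional SUM (COALESCE handles empty-table NULL)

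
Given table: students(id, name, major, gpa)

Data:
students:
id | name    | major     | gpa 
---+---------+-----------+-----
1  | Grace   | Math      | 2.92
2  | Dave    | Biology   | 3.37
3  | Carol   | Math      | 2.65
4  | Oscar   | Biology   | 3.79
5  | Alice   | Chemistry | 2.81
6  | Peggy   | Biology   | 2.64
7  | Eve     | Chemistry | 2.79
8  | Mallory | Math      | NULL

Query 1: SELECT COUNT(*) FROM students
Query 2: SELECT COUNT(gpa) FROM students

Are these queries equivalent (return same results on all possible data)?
No, not equivalent

Query 1 returns: [(8,)]
Query 2 returns: [(7,)]

Reason: COUNT(*) includes NULLs, COUNT(column) excludes them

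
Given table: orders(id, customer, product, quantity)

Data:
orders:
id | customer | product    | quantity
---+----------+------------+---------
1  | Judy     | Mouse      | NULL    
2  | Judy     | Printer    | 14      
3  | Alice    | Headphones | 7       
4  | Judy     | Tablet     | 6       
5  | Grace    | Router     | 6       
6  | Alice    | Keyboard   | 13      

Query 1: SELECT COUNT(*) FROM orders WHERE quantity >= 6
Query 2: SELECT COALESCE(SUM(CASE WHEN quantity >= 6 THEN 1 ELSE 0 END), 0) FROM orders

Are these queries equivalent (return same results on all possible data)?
Yes, equivalent

Both queries return: [(5,)]

Reason: COUNT with WHERE vs conditional SUM (COALESCE handles empty-table NULL)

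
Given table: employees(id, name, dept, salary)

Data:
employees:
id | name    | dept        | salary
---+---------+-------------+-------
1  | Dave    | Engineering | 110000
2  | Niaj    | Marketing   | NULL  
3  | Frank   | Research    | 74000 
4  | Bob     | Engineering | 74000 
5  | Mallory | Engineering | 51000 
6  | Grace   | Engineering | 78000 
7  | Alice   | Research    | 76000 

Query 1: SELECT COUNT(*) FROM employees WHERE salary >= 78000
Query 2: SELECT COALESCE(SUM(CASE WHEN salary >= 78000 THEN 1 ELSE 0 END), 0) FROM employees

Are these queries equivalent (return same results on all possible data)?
Yes, equivalent

Both queries return: [(2,)]

Reason: COUNT with WHERE vs conditional SUM (COALESCE handles empty-table NULL)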